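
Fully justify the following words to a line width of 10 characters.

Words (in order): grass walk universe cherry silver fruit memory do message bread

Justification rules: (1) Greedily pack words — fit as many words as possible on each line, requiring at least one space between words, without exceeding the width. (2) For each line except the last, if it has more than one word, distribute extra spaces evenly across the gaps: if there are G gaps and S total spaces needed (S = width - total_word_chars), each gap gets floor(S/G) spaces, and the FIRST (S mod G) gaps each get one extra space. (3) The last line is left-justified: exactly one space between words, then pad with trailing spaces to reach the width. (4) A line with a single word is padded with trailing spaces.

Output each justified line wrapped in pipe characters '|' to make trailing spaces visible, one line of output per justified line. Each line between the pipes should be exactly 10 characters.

Line 1: ['grass', 'walk'] (min_width=10, slack=0)
Line 2: ['universe'] (min_width=8, slack=2)
Line 3: ['cherry'] (min_width=6, slack=4)
Line 4: ['silver'] (min_width=6, slack=4)
Line 5: ['fruit'] (min_width=5, slack=5)
Line 6: ['memory', 'do'] (min_width=9, slack=1)
Line 7: ['message'] (min_width=7, slack=3)
Line 8: ['bread'] (min_width=5, slack=5)

Answer: |grass walk|
|universe  |
|cherry    |
|silver    |
|fruit     |
|memory  do|
|message   |
|bread     |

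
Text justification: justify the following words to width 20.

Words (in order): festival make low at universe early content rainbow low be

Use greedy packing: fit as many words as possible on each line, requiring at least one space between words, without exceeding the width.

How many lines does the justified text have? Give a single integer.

Line 1: ['festival', 'make', 'low', 'at'] (min_width=20, slack=0)
Line 2: ['universe', 'early'] (min_width=14, slack=6)
Line 3: ['content', 'rainbow', 'low'] (min_width=19, slack=1)
Line 4: ['be'] (min_width=2, slack=18)
Total lines: 4

Answer: 4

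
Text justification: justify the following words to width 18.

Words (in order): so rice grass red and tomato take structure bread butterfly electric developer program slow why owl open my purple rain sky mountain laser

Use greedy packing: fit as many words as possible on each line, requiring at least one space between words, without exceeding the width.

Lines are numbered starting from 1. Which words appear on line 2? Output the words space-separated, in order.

Answer: and tomato take

Derivation:
Line 1: ['so', 'rice', 'grass', 'red'] (min_width=17, slack=1)
Line 2: ['and', 'tomato', 'take'] (min_width=15, slack=3)
Line 3: ['structure', 'bread'] (min_width=15, slack=3)
Line 4: ['butterfly', 'electric'] (min_width=18, slack=0)
Line 5: ['developer', 'program'] (min_width=17, slack=1)
Line 6: ['slow', 'why', 'owl', 'open'] (min_width=17, slack=1)
Line 7: ['my', 'purple', 'rain', 'sky'] (min_width=18, slack=0)
Line 8: ['mountain', 'laser'] (min_width=14, slack=4)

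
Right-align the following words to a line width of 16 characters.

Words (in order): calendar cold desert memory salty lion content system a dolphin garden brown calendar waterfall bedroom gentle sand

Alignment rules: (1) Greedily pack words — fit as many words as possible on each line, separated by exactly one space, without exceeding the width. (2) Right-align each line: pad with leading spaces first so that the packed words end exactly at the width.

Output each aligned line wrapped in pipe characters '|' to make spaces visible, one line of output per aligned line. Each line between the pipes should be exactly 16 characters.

Answer: |   calendar cold|
|   desert memory|
|      salty lion|
|content system a|
|  dolphin garden|
|  brown calendar|
|       waterfall|
|  bedroom gentle|
|            sand|

Derivation:
Line 1: ['calendar', 'cold'] (min_width=13, slack=3)
Line 2: ['desert', 'memory'] (min_width=13, slack=3)
Line 3: ['salty', 'lion'] (min_width=10, slack=6)
Line 4: ['content', 'system', 'a'] (min_width=16, slack=0)
Line 5: ['dolphin', 'garden'] (min_width=14, slack=2)
Line 6: ['brown', 'calendar'] (min_width=14, slack=2)
Line 7: ['waterfall'] (min_width=9, slack=7)
Line 8: ['bedroom', 'gentle'] (min_width=14, slack=2)
Line 9: ['sand'] (min_width=4, slack=12)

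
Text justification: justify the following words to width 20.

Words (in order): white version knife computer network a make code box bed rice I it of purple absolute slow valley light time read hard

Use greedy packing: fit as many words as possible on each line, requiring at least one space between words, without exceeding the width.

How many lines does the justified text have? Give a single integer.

Line 1: ['white', 'version', 'knife'] (min_width=19, slack=1)
Line 2: ['computer', 'network', 'a'] (min_width=18, slack=2)
Line 3: ['make', 'code', 'box', 'bed'] (min_width=17, slack=3)
Line 4: ['rice', 'I', 'it', 'of', 'purple'] (min_width=19, slack=1)
Line 5: ['absolute', 'slow', 'valley'] (min_width=20, slack=0)
Line 6: ['light', 'time', 'read', 'hard'] (min_width=20, slack=0)
Total lines: 6

Answer: 6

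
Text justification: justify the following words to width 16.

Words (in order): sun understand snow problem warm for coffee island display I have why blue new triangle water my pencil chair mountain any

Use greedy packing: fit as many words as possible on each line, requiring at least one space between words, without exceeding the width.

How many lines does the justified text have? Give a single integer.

Answer: 9

Derivation:
Line 1: ['sun', 'understand'] (min_width=14, slack=2)
Line 2: ['snow', 'problem'] (min_width=12, slack=4)
Line 3: ['warm', 'for', 'coffee'] (min_width=15, slack=1)
Line 4: ['island', 'display', 'I'] (min_width=16, slack=0)
Line 5: ['have', 'why', 'blue'] (min_width=13, slack=3)
Line 6: ['new', 'triangle'] (min_width=12, slack=4)
Line 7: ['water', 'my', 'pencil'] (min_width=15, slack=1)
Line 8: ['chair', 'mountain'] (min_width=14, slack=2)
Line 9: ['any'] (min_width=3, slack=13)
Total lines: 9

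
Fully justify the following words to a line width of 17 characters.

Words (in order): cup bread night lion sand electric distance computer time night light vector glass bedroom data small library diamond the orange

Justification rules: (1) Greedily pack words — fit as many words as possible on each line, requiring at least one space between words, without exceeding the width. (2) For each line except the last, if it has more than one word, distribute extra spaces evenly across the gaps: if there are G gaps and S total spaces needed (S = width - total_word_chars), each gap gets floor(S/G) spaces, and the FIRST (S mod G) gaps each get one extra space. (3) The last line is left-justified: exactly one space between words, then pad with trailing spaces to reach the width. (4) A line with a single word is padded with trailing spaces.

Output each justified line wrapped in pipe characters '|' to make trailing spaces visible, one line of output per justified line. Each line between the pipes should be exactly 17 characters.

Line 1: ['cup', 'bread', 'night'] (min_width=15, slack=2)
Line 2: ['lion', 'sand'] (min_width=9, slack=8)
Line 3: ['electric', 'distance'] (min_width=17, slack=0)
Line 4: ['computer', 'time'] (min_width=13, slack=4)
Line 5: ['night', 'light'] (min_width=11, slack=6)
Line 6: ['vector', 'glass'] (min_width=12, slack=5)
Line 7: ['bedroom', 'data'] (min_width=12, slack=5)
Line 8: ['small', 'library'] (min_width=13, slack=4)
Line 9: ['diamond', 'the'] (min_width=11, slack=6)
Line 10: ['orange'] (min_width=6, slack=11)

Answer: |cup  bread  night|
|lion         sand|
|electric distance|
|computer     time|
|night       light|
|vector      glass|
|bedroom      data|
|small     library|
|diamond       the|
|orange           |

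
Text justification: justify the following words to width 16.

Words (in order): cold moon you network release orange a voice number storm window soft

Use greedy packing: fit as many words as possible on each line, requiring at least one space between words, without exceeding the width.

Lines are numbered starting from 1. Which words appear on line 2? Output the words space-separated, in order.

Answer: network release

Derivation:
Line 1: ['cold', 'moon', 'you'] (min_width=13, slack=3)
Line 2: ['network', 'release'] (min_width=15, slack=1)
Line 3: ['orange', 'a', 'voice'] (min_width=14, slack=2)
Line 4: ['number', 'storm'] (min_width=12, slack=4)
Line 5: ['window', 'soft'] (min_width=11, slack=5)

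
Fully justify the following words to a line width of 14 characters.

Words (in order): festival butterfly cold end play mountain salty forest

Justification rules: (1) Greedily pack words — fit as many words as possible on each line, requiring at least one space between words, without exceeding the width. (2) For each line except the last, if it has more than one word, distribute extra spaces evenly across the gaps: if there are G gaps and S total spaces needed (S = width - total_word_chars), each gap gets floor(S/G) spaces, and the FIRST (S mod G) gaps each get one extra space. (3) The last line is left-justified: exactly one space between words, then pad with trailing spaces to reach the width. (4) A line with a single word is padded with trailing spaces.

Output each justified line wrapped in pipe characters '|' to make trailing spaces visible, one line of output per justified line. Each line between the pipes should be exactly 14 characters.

Line 1: ['festival'] (min_width=8, slack=6)
Line 2: ['butterfly', 'cold'] (min_width=14, slack=0)
Line 3: ['end', 'play'] (min_width=8, slack=6)
Line 4: ['mountain', 'salty'] (min_width=14, slack=0)
Line 5: ['forest'] (min_width=6, slack=8)

Answer: |festival      |
|butterfly cold|
|end       play|
|mountain salty|
|forest        |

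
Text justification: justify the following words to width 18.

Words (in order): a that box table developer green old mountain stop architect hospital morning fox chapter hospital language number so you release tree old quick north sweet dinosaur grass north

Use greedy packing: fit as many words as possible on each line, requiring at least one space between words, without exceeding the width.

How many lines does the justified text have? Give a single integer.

Line 1: ['a', 'that', 'box', 'table'] (min_width=16, slack=2)
Line 2: ['developer', 'green'] (min_width=15, slack=3)
Line 3: ['old', 'mountain', 'stop'] (min_width=17, slack=1)
Line 4: ['architect', 'hospital'] (min_width=18, slack=0)
Line 5: ['morning', 'fox'] (min_width=11, slack=7)
Line 6: ['chapter', 'hospital'] (min_width=16, slack=2)
Line 7: ['language', 'number', 'so'] (min_width=18, slack=0)
Line 8: ['you', 'release', 'tree'] (min_width=16, slack=2)
Line 9: ['old', 'quick', 'north'] (min_width=15, slack=3)
Line 10: ['sweet', 'dinosaur'] (min_width=14, slack=4)
Line 11: ['grass', 'north'] (min_width=11, slack=7)
Total lines: 11

Answer: 11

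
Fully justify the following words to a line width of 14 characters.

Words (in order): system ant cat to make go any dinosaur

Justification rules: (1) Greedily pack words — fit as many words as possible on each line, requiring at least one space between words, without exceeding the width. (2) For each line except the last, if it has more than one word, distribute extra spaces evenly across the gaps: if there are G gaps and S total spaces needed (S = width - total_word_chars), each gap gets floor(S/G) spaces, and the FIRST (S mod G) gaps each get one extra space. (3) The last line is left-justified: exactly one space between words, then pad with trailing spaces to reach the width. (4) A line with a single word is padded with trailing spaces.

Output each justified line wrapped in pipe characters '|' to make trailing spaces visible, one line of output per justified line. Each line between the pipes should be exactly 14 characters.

Line 1: ['system', 'ant', 'cat'] (min_width=14, slack=0)
Line 2: ['to', 'make', 'go', 'any'] (min_width=14, slack=0)
Line 3: ['dinosaur'] (min_width=8, slack=6)

Answer: |system ant cat|
|to make go any|
|dinosaur      |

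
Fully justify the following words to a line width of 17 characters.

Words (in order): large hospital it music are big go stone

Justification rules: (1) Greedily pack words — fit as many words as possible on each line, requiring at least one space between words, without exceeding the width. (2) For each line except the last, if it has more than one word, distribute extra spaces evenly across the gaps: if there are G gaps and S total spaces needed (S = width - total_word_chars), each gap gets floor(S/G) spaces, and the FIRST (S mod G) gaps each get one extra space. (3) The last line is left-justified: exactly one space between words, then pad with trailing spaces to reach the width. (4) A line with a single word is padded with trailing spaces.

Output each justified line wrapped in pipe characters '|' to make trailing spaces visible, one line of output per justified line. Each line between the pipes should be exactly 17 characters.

Line 1: ['large', 'hospital', 'it'] (min_width=17, slack=0)
Line 2: ['music', 'are', 'big', 'go'] (min_width=16, slack=1)
Line 3: ['stone'] (min_width=5, slack=12)

Answer: |large hospital it|
|music  are big go|
|stone            |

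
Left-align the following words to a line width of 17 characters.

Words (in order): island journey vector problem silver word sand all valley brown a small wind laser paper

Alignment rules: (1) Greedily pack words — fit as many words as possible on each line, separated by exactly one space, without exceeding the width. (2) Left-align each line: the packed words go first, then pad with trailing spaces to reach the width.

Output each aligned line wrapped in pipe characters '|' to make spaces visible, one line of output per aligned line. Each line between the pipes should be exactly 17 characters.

Answer: |island journey   |
|vector problem   |
|silver word sand |
|all valley brown |
|a small wind     |
|laser paper      |

Derivation:
Line 1: ['island', 'journey'] (min_width=14, slack=3)
Line 2: ['vector', 'problem'] (min_width=14, slack=3)
Line 3: ['silver', 'word', 'sand'] (min_width=16, slack=1)
Line 4: ['all', 'valley', 'brown'] (min_width=16, slack=1)
Line 5: ['a', 'small', 'wind'] (min_width=12, slack=5)
Line 6: ['laser', 'paper'] (min_width=11, slack=6)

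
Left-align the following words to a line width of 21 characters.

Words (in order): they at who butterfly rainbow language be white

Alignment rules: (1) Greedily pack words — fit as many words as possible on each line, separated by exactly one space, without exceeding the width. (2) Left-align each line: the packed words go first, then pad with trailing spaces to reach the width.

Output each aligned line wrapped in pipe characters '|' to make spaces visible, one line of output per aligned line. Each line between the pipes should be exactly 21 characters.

Answer: |they at who butterfly|
|rainbow language be  |
|white                |

Derivation:
Line 1: ['they', 'at', 'who', 'butterfly'] (min_width=21, slack=0)
Line 2: ['rainbow', 'language', 'be'] (min_width=19, slack=2)
Line 3: ['white'] (min_width=5, slack=16)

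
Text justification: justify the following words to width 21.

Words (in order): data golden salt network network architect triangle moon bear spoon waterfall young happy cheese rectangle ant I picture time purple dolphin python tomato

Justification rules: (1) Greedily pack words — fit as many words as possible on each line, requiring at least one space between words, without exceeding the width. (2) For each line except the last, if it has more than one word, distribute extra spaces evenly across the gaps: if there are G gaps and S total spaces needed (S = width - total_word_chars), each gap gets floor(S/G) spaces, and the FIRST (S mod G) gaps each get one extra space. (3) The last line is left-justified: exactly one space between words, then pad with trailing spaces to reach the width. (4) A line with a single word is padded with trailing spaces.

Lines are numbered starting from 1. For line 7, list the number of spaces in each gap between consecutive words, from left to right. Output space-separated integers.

Answer: 1 1 1

Derivation:
Line 1: ['data', 'golden', 'salt'] (min_width=16, slack=5)
Line 2: ['network', 'network'] (min_width=15, slack=6)
Line 3: ['architect', 'triangle'] (min_width=18, slack=3)
Line 4: ['moon', 'bear', 'spoon'] (min_width=15, slack=6)
Line 5: ['waterfall', 'young', 'happy'] (min_width=21, slack=0)
Line 6: ['cheese', 'rectangle', 'ant'] (min_width=20, slack=1)
Line 7: ['I', 'picture', 'time', 'purple'] (min_width=21, slack=0)
Line 8: ['dolphin', 'python', 'tomato'] (min_width=21, slack=0)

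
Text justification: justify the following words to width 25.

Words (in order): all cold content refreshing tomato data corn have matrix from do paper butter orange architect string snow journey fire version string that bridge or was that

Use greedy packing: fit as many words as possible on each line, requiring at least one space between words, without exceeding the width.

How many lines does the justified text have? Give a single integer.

Line 1: ['all', 'cold', 'content'] (min_width=16, slack=9)
Line 2: ['refreshing', 'tomato', 'data'] (min_width=22, slack=3)
Line 3: ['corn', 'have', 'matrix', 'from', 'do'] (min_width=24, slack=1)
Line 4: ['paper', 'butter', 'orange'] (min_width=19, slack=6)
Line 5: ['architect', 'string', 'snow'] (min_width=21, slack=4)
Line 6: ['journey', 'fire', 'version'] (min_width=20, slack=5)
Line 7: ['string', 'that', 'bridge', 'or', 'was'] (min_width=25, slack=0)
Line 8: ['that'] (min_width=4, slack=21)
Total lines: 8

Answer: 8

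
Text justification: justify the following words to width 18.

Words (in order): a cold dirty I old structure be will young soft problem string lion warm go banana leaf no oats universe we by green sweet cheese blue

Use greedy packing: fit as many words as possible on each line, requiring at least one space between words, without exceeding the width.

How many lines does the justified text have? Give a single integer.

Line 1: ['a', 'cold', 'dirty', 'I', 'old'] (min_width=18, slack=0)
Line 2: ['structure', 'be', 'will'] (min_width=17, slack=1)
Line 3: ['young', 'soft', 'problem'] (min_width=18, slack=0)
Line 4: ['string', 'lion', 'warm'] (min_width=16, slack=2)
Line 5: ['go', 'banana', 'leaf', 'no'] (min_width=17, slack=1)
Line 6: ['oats', 'universe', 'we'] (min_width=16, slack=2)
Line 7: ['by', 'green', 'sweet'] (min_width=14, slack=4)
Line 8: ['cheese', 'blue'] (min_width=11, slack=7)
Total lines: 8

Answer: 8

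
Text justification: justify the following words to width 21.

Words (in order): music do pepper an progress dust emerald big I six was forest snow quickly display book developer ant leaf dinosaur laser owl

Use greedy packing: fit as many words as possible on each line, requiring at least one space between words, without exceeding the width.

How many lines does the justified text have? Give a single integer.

Line 1: ['music', 'do', 'pepper', 'an'] (min_width=18, slack=3)
Line 2: ['progress', 'dust', 'emerald'] (min_width=21, slack=0)
Line 3: ['big', 'I', 'six', 'was', 'forest'] (min_width=20, slack=1)
Line 4: ['snow', 'quickly', 'display'] (min_width=20, slack=1)
Line 5: ['book', 'developer', 'ant'] (min_width=18, slack=3)
Line 6: ['leaf', 'dinosaur', 'laser'] (min_width=19, slack=2)
Line 7: ['owl'] (min_width=3, slack=18)
Total lines: 7

Answer: 7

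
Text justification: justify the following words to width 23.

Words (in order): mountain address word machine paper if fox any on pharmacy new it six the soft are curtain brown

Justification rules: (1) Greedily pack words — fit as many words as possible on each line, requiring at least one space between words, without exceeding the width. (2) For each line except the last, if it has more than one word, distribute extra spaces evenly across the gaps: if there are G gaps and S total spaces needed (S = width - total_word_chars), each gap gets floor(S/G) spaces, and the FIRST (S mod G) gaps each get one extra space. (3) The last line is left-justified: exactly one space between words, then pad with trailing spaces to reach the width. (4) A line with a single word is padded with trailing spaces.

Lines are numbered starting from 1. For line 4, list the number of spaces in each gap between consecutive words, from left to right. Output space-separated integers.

Answer: 4 3 3

Derivation:
Line 1: ['mountain', 'address', 'word'] (min_width=21, slack=2)
Line 2: ['machine', 'paper', 'if', 'fox'] (min_width=20, slack=3)
Line 3: ['any', 'on', 'pharmacy', 'new', 'it'] (min_width=22, slack=1)
Line 4: ['six', 'the', 'soft', 'are'] (min_width=16, slack=7)
Line 5: ['curtain', 'brown'] (min_width=13, slack=10)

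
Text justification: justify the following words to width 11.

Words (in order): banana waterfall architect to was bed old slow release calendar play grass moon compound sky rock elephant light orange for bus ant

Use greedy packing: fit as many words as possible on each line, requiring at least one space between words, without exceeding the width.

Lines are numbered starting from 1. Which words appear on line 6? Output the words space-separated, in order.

Line 1: ['banana'] (min_width=6, slack=5)
Line 2: ['waterfall'] (min_width=9, slack=2)
Line 3: ['architect'] (min_width=9, slack=2)
Line 4: ['to', 'was', 'bed'] (min_width=10, slack=1)
Line 5: ['old', 'slow'] (min_width=8, slack=3)
Line 6: ['release'] (min_width=7, slack=4)
Line 7: ['calendar'] (min_width=8, slack=3)
Line 8: ['play', 'grass'] (min_width=10, slack=1)
Line 9: ['moon'] (min_width=4, slack=7)
Line 10: ['compound'] (min_width=8, slack=3)
Line 11: ['sky', 'rock'] (min_width=8, slack=3)
Line 12: ['elephant'] (min_width=8, slack=3)
Line 13: ['light'] (min_width=5, slack=6)
Line 14: ['orange', 'for'] (min_width=10, slack=1)
Line 15: ['bus', 'ant'] (min_width=7, slack=4)

Answer: release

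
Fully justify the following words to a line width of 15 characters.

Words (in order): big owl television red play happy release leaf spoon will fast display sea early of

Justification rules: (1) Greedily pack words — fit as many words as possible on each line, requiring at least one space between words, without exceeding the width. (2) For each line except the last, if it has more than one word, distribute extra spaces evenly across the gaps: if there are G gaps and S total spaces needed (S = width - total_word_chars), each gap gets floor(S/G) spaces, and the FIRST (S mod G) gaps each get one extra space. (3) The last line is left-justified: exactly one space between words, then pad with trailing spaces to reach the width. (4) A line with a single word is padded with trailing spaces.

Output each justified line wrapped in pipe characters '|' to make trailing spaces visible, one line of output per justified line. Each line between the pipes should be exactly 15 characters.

Answer: |big         owl|
|television  red|
|play      happy|
|release    leaf|
|spoon will fast|
|display     sea|
|early of       |

Derivation:
Line 1: ['big', 'owl'] (min_width=7, slack=8)
Line 2: ['television', 'red'] (min_width=14, slack=1)
Line 3: ['play', 'happy'] (min_width=10, slack=5)
Line 4: ['release', 'leaf'] (min_width=12, slack=3)
Line 5: ['spoon', 'will', 'fast'] (min_width=15, slack=0)
Line 6: ['display', 'sea'] (min_width=11, slack=4)
Line 7: ['early', 'of'] (min_width=8, slack=7)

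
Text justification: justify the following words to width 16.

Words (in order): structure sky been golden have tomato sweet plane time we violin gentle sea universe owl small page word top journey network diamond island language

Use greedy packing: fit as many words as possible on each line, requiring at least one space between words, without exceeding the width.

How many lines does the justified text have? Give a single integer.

Answer: 10

Derivation:
Line 1: ['structure', 'sky'] (min_width=13, slack=3)
Line 2: ['been', 'golden', 'have'] (min_width=16, slack=0)
Line 3: ['tomato', 'sweet'] (min_width=12, slack=4)
Line 4: ['plane', 'time', 'we'] (min_width=13, slack=3)
Line 5: ['violin', 'gentle'] (min_width=13, slack=3)
Line 6: ['sea', 'universe', 'owl'] (min_width=16, slack=0)
Line 7: ['small', 'page', 'word'] (min_width=15, slack=1)
Line 8: ['top', 'journey'] (min_width=11, slack=5)
Line 9: ['network', 'diamond'] (min_width=15, slack=1)
Line 10: ['island', 'language'] (min_width=15, slack=1)
Total lines: 10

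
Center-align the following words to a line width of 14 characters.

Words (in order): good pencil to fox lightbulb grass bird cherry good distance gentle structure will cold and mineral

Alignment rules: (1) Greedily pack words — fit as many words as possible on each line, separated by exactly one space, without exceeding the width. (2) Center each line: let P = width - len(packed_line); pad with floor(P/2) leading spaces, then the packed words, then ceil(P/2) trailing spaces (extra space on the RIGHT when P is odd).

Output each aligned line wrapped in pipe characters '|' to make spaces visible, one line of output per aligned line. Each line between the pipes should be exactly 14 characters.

Answer: |good pencil to|
|fox lightbulb |
|  grass bird  |
| cherry good  |
|   distance   |
|    gentle    |
|structure will|
|   cold and   |
|   mineral    |

Derivation:
Line 1: ['good', 'pencil', 'to'] (min_width=14, slack=0)
Line 2: ['fox', 'lightbulb'] (min_width=13, slack=1)
Line 3: ['grass', 'bird'] (min_width=10, slack=4)
Line 4: ['cherry', 'good'] (min_width=11, slack=3)
Line 5: ['distance'] (min_width=8, slack=6)
Line 6: ['gentle'] (min_width=6, slack=8)
Line 7: ['structure', 'will'] (min_width=14, slack=0)
Line 8: ['cold', 'and'] (min_width=8, slack=6)
Line 9: ['mineral'] (min_width=7, slack=7)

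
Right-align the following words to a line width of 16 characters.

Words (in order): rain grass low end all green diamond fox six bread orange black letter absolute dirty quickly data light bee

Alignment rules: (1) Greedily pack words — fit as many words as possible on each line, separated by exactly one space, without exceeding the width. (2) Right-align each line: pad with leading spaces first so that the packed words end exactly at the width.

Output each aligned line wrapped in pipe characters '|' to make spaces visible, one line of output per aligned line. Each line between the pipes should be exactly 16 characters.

Answer: |  rain grass low|
|   end all green|
| diamond fox six|
|    bread orange|
|    black letter|
|  absolute dirty|
|    quickly data|
|       light bee|

Derivation:
Line 1: ['rain', 'grass', 'low'] (min_width=14, slack=2)
Line 2: ['end', 'all', 'green'] (min_width=13, slack=3)
Line 3: ['diamond', 'fox', 'six'] (min_width=15, slack=1)
Line 4: ['bread', 'orange'] (min_width=12, slack=4)
Line 5: ['black', 'letter'] (min_width=12, slack=4)
Line 6: ['absolute', 'dirty'] (min_width=14, slack=2)
Line 7: ['quickly', 'data'] (min_width=12, slack=4)
Line 8: ['light', 'bee'] (min_width=9, slack=7)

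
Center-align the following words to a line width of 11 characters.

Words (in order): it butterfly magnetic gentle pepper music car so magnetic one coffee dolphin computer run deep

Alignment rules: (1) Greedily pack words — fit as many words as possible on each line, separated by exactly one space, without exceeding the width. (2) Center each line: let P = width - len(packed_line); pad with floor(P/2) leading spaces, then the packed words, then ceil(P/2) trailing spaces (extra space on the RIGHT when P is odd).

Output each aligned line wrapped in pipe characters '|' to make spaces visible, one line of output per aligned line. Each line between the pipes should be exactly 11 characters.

Line 1: ['it'] (min_width=2, slack=9)
Line 2: ['butterfly'] (min_width=9, slack=2)
Line 3: ['magnetic'] (min_width=8, slack=3)
Line 4: ['gentle'] (min_width=6, slack=5)
Line 5: ['pepper'] (min_width=6, slack=5)
Line 6: ['music', 'car'] (min_width=9, slack=2)
Line 7: ['so', 'magnetic'] (min_width=11, slack=0)
Line 8: ['one', 'coffee'] (min_width=10, slack=1)
Line 9: ['dolphin'] (min_width=7, slack=4)
Line 10: ['computer'] (min_width=8, slack=3)
Line 11: ['run', 'deep'] (min_width=8, slack=3)

Answer: |    it     |
| butterfly |
| magnetic  |
|  gentle   |
|  pepper   |
| music car |
|so magnetic|
|one coffee |
|  dolphin  |
| computer  |
| run deep  |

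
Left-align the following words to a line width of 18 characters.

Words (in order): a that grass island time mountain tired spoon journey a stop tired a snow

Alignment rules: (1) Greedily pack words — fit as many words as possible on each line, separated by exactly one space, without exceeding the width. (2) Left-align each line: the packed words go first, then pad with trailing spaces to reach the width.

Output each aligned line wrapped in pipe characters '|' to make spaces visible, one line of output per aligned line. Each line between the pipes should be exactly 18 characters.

Answer: |a that grass      |
|island time       |
|mountain tired    |
|spoon journey a   |
|stop tired a snow |

Derivation:
Line 1: ['a', 'that', 'grass'] (min_width=12, slack=6)
Line 2: ['island', 'time'] (min_width=11, slack=7)
Line 3: ['mountain', 'tired'] (min_width=14, slack=4)
Line 4: ['spoon', 'journey', 'a'] (min_width=15, slack=3)
Line 5: ['stop', 'tired', 'a', 'snow'] (min_width=17, slack=1)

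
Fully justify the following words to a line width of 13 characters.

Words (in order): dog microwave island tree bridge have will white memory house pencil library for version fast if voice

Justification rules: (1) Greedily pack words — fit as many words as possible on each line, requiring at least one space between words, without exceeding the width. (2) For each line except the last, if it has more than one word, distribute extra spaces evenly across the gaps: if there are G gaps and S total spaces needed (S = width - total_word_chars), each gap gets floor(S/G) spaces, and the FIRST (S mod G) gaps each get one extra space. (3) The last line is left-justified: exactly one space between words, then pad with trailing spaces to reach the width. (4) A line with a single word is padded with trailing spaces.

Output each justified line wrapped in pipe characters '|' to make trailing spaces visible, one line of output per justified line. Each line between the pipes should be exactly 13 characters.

Answer: |dog microwave|
|island   tree|
|bridge   have|
|will    white|
|memory  house|
|pencil       |
|library   for|
|version  fast|
|if voice     |

Derivation:
Line 1: ['dog', 'microwave'] (min_width=13, slack=0)
Line 2: ['island', 'tree'] (min_width=11, slack=2)
Line 3: ['bridge', 'have'] (min_width=11, slack=2)
Line 4: ['will', 'white'] (min_width=10, slack=3)
Line 5: ['memory', 'house'] (min_width=12, slack=1)
Line 6: ['pencil'] (min_width=6, slack=7)
Line 7: ['library', 'for'] (min_width=11, slack=2)
Line 8: ['version', 'fast'] (min_width=12, slack=1)
Line 9: ['if', 'voice'] (min_width=8, slack=5)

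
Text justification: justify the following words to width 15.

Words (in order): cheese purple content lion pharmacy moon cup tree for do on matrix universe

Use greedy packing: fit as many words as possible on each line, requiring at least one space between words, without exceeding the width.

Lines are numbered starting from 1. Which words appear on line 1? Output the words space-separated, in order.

Line 1: ['cheese', 'purple'] (min_width=13, slack=2)
Line 2: ['content', 'lion'] (min_width=12, slack=3)
Line 3: ['pharmacy', 'moon'] (min_width=13, slack=2)
Line 4: ['cup', 'tree', 'for', 'do'] (min_width=15, slack=0)
Line 5: ['on', 'matrix'] (min_width=9, slack=6)
Line 6: ['universe'] (min_width=8, slack=7)

Answer: cheese purple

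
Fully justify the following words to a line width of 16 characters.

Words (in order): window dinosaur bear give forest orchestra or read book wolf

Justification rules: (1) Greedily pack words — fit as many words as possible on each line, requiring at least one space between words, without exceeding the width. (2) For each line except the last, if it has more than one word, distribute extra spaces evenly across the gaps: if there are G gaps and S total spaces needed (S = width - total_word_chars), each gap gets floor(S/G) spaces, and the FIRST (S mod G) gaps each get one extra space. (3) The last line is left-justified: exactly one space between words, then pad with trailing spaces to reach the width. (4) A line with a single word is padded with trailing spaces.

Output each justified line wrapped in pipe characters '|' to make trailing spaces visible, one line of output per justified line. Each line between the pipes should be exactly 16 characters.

Answer: |window  dinosaur|
|bear give forest|
|orchestra     or|
|read book wolf  |

Derivation:
Line 1: ['window', 'dinosaur'] (min_width=15, slack=1)
Line 2: ['bear', 'give', 'forest'] (min_width=16, slack=0)
Line 3: ['orchestra', 'or'] (min_width=12, slack=4)
Line 4: ['read', 'book', 'wolf'] (min_width=14, slack=2)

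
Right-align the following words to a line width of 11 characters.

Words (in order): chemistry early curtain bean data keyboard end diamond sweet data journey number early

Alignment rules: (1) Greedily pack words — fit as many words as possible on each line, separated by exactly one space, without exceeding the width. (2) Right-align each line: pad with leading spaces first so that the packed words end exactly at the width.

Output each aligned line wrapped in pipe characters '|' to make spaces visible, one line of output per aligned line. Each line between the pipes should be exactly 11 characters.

Answer: |  chemistry|
|      early|
|    curtain|
|  bean data|
|   keyboard|
|end diamond|
| sweet data|
|    journey|
|     number|
|      early|

Derivation:
Line 1: ['chemistry'] (min_width=9, slack=2)
Line 2: ['early'] (min_width=5, slack=6)
Line 3: ['curtain'] (min_width=7, slack=4)
Line 4: ['bean', 'data'] (min_width=9, slack=2)
Line 5: ['keyboard'] (min_width=8, slack=3)
Line 6: ['end', 'diamond'] (min_width=11, slack=0)
Line 7: ['sweet', 'data'] (min_width=10, slack=1)
Line 8: ['journey'] (min_width=7, slack=4)
Line 9: ['number'] (min_width=6, slack=5)
Line 10: ['early'] (min_width=5, slack=6)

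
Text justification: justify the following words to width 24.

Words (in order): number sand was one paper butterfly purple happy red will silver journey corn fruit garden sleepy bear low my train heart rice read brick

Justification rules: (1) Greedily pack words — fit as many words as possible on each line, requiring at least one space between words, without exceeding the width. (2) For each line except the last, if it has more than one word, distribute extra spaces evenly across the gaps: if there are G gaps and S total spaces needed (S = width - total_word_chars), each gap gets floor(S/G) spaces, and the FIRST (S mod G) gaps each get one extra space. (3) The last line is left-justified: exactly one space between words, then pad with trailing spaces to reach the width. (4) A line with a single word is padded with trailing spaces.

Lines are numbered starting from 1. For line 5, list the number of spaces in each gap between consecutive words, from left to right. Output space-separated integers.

Answer: 2 2 1

Derivation:
Line 1: ['number', 'sand', 'was', 'one'] (min_width=19, slack=5)
Line 2: ['paper', 'butterfly', 'purple'] (min_width=22, slack=2)
Line 3: ['happy', 'red', 'will', 'silver'] (min_width=21, slack=3)
Line 4: ['journey', 'corn', 'fruit'] (min_width=18, slack=6)
Line 5: ['garden', 'sleepy', 'bear', 'low'] (min_width=22, slack=2)
Line 6: ['my', 'train', 'heart', 'rice', 'read'] (min_width=24, slack=0)
Line 7: ['brick'] (min_width=5, slack=19)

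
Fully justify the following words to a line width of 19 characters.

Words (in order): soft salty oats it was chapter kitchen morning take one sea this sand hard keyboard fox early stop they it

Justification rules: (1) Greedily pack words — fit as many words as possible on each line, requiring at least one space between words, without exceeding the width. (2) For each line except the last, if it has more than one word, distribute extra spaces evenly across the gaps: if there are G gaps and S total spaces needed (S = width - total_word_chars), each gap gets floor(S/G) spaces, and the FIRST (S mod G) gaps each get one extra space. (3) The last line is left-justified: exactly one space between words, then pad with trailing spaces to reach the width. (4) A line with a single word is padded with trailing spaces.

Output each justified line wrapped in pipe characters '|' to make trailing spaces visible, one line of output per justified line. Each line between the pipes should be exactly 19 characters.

Line 1: ['soft', 'salty', 'oats', 'it'] (min_width=18, slack=1)
Line 2: ['was', 'chapter', 'kitchen'] (min_width=19, slack=0)
Line 3: ['morning', 'take', 'one'] (min_width=16, slack=3)
Line 4: ['sea', 'this', 'sand', 'hard'] (min_width=18, slack=1)
Line 5: ['keyboard', 'fox', 'early'] (min_width=18, slack=1)
Line 6: ['stop', 'they', 'it'] (min_width=12, slack=7)

Answer: |soft  salty oats it|
|was chapter kitchen|
|morning   take  one|
|sea  this sand hard|
|keyboard  fox early|
|stop they it       |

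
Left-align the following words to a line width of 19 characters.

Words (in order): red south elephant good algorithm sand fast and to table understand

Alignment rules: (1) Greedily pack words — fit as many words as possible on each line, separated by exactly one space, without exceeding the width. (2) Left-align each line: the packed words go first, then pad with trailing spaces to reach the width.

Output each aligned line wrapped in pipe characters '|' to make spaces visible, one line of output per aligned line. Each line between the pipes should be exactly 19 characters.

Answer: |red south elephant |
|good algorithm sand|
|fast and to table  |
|understand         |

Derivation:
Line 1: ['red', 'south', 'elephant'] (min_width=18, slack=1)
Line 2: ['good', 'algorithm', 'sand'] (min_width=19, slack=0)
Line 3: ['fast', 'and', 'to', 'table'] (min_width=17, slack=2)
Line 4: ['understand'] (min_width=10, slack=9)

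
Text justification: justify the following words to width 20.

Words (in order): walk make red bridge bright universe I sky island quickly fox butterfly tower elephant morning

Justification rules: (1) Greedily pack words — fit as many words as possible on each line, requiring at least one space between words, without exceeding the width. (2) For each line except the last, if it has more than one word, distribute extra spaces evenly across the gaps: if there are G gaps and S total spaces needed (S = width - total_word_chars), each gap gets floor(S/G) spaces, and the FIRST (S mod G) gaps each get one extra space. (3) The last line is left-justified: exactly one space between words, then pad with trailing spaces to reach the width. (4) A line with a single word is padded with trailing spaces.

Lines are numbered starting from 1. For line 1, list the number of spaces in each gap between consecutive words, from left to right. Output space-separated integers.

Answer: 1 1 1

Derivation:
Line 1: ['walk', 'make', 'red', 'bridge'] (min_width=20, slack=0)
Line 2: ['bright', 'universe', 'I'] (min_width=17, slack=3)
Line 3: ['sky', 'island', 'quickly'] (min_width=18, slack=2)
Line 4: ['fox', 'butterfly', 'tower'] (min_width=19, slack=1)
Line 5: ['elephant', 'morning'] (min_width=16, slack=4)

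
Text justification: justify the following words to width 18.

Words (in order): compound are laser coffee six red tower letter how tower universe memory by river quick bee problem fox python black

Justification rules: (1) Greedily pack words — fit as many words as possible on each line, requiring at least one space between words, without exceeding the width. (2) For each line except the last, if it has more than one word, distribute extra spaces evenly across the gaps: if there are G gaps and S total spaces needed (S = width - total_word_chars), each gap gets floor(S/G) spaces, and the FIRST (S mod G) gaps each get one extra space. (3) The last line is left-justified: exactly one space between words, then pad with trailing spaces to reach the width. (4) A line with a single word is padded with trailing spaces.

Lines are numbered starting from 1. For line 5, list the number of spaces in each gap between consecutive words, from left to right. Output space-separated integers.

Line 1: ['compound', 'are', 'laser'] (min_width=18, slack=0)
Line 2: ['coffee', 'six', 'red'] (min_width=14, slack=4)
Line 3: ['tower', 'letter', 'how'] (min_width=16, slack=2)
Line 4: ['tower', 'universe'] (min_width=14, slack=4)
Line 5: ['memory', 'by', 'river'] (min_width=15, slack=3)
Line 6: ['quick', 'bee', 'problem'] (min_width=17, slack=1)
Line 7: ['fox', 'python', 'black'] (min_width=16, slack=2)

Answer: 3 2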